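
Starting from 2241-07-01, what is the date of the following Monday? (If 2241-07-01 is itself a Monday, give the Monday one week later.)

July 5, 2241

Jul 1, 2241 is a Thursday.
From Thursday to the next Monday is 4 days.
Jul 1, 2241 + 4 = Jul 5, 2241.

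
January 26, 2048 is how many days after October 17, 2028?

Oct 17, 2028 → Oct 17, 2029: 365 days.
Oct 17, 2029 → Oct 17, 2030: 365 days.
Oct 17, 2030 → Oct 17, 2031: 365 days.
Oct 17, 2031 → Oct 17, 2032: 366 days (Feb 29, 2032 is in that span).
Oct 17, 2032 → Oct 17, 2033: 365 days.
Oct 17, 2033 → Oct 17, 2034: 365 days.
Oct 17, 2034 → Oct 17, 2035: 365 days.
Oct 17, 2035 → Oct 17, 2036: 366 days (Feb 29, 2036 is in that span).
Oct 17, 2036 → Oct 17, 2037: 365 days.
Oct 17, 2037 → Oct 17, 2038: 365 days.
Oct 17, 2038 → Oct 17, 2039: 365 days.
Oct 17, 2039 → Oct 17, 2040: 366 days (Feb 29, 2040 is in that span).
Oct 17, 2040 → Oct 17, 2041: 365 days.
Oct 17, 2041 → Oct 17, 2042: 365 days.
Oct 17, 2042 → Oct 17, 2043: 365 days.
Oct 17, 2043 → Oct 17, 2044: 366 days (Feb 29, 2044 is in that span).
Oct 17, 2044 → Oct 17, 2045: 365 days.
Oct 17, 2045 → Oct 17, 2046: 365 days.
Oct 17, 2046 → Oct 17, 2047: 365 days.
Oct 17, 2047 → Nov 17, 2047: 31 days (October has 31).
Nov 17, 2047 → Dec 17, 2047: 30 days (November has 30).
Dec 17, 2047 → Jan 17, 2048: 31 days (December has 31).
Jan 17, 2048 → Jan 26, 2048: 9 days.
Total: 7040 days.

7040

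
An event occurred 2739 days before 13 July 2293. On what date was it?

January 12, 2286

−365 (one year) → Jul 13, 2292 (2374 left).
−366 (one year; includes Feb 29, 2292) → Jul 13, 2291 (2008 left).
−365 (one year) → Jul 13, 2290 (1643 left).
−365 (one year) → Jul 13, 2289 (1278 left).
−365 (one year) → Jul 13, 2288 (913 left).
−366 (one year; includes Feb 29, 2288) → Jul 13, 2287 (547 left).
−365 (one year) → Jul 13, 2286 (182 left).
−13 → Jun 30, 2286 (end of Jun, 30 days; 169 left).
−30 → May 31, 2286 (end of May, 31 days; 139 left).
−31 → Apr 30, 2286 (end of Apr, 30 days; 108 left).
−30 → Mar 31, 2286 (end of Mar, 31 days; 78 left).
−31 → Feb 28, 2286 (end of Feb, 28 days; 47 left).
−28 → Jan 31, 2286 (end of Jan, 31 days; 19 left).
−19 → Jan 12, 2286.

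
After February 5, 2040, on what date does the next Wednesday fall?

Feb 5, 2040 is a Sunday.
From Sunday to the next Wednesday is 3 days.
Feb 5, 2040 + 3 = Feb 8, 2040.

February 8, 2040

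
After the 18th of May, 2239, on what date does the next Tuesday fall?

May 21, 2239

May 18, 2239 is a Saturday.
From Saturday to the next Tuesday is 3 days.
May 18, 2239 + 3 = May 21, 2239.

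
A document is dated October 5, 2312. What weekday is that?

Saturday

Doomsday rule: the anchor day for the 2300s is Wednesday. For year 12: 12÷12 = 1 r 0, and 0÷4 = 0, so 1+0+0 = 1.
Wednesday + 1 ≡ Thursday — that's 2312's doomsday.
In October the doomsday date is Oct 10.
Oct 5 is 5 days before Oct 10; 5 mod 7 = 5, so Thursday − 5 = Saturday.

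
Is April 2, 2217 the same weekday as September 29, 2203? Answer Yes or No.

From Sep 29, 2203 to Apr 2, 2217 is 4934 days.
4934 mod 7 = 6, so they are different weekdays.
(Sep 29, 2203 is a Thursday; Apr 2, 2217 is a Wednesday.)

No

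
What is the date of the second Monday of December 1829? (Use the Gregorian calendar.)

December 1, 1829 is a Tuesday.
The first Monday is therefore December 7 (6 days later).
The second Monday is 7 + 1×7 = December 14.

December 14, 1829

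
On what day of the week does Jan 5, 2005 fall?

Doomsday rule: the anchor day for the 2000s is Tuesday. For year 05: 5÷12 = 0 r 5, and 5÷4 = 1, so 0+5+1 = 6.
Tuesday + 6 ≡ Monday — that's 2005's doomsday.
In January the doomsday date is Jan 3 (2005 is not a leap year).
Jan 5 is 2 days after Jan 3; 2 mod 7 = 2, so Monday + 2 = Wednesday.

Wednesday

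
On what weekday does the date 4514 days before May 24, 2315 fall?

Tuesday

First find the weekday of May 24, 2315. Doomsday rule: the anchor day for the 2300s is Wednesday. For year 15: 15÷12 = 1 r 3, and 3÷4 = 0, so 1+3+0 = 4.
Wednesday + 4 ≡ Sunday — that's 2315's doomsday.
In May the doomsday date is May 9.
May 24 is 15 days after May 9; 15 mod 7 = 1, so Sunday + 1 = Monday.
4514 mod 7 = 6, so 4514 days before a Monday is Monday − 6 = Tuesday.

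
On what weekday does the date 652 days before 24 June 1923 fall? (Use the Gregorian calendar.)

Saturday

First find the weekday of Jun 24, 1923. Doomsday rule: the anchor day for the 1900s is Wednesday. For year 23: 23÷12 = 1 r 11, and 11÷4 = 2, so 1+11+2 = 14.
Wednesday + 14 ≡ Wednesday — that's 1923's doomsday.
In June the doomsday date is Jun 6.
Jun 24 is 18 days after Jun 6; 18 mod 7 = 4, so Wednesday + 4 = Sunday.
652 mod 7 = 1, so 652 days before a Sunday is Sunday − 1 = Saturday.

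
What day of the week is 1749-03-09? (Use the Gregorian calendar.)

Doomsday rule: the anchor day for the 1700s is Sunday. For year 49: 49÷12 = 4 r 1, and 1÷4 = 0, so 4+1+0 = 5.
Sunday + 5 ≡ Friday — that's 1749's doomsday.
In March the doomsday date is Mar 14.
Mar 9 is 5 days before Mar 14; 5 mod 7 = 5, so Friday − 5 = Sunday.

Sunday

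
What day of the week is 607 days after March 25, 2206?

Mar 25, 2206 is a Tuesday.
607 mod 7 = 5, so 607 days after a Tuesday is Tuesday + 5 = Sunday.

Sunday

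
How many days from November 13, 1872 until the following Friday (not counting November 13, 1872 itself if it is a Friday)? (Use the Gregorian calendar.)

Nov 13, 1872 is a Wednesday.
From Wednesday to the next Friday is 2 days.

2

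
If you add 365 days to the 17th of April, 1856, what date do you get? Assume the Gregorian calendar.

Apr has 30 days: +14 → May 1, 1856 (351 left).
May has 31 days: +31 → Jun 1, 1856 (320 left).
Jun has 30 days: +30 → Jul 1, 1856 (290 left).
Jul has 31 days: +31 → Aug 1, 1856 (259 left).
Aug has 31 days: +31 → Sep 1, 1856 (228 left).
Sep has 30 days: +30 → Oct 1, 1856 (198 left).
Oct has 31 days: +31 → Nov 1, 1856 (167 left).
Nov has 30 days: +30 → Dec 1, 1856 (137 left).
Dec has 31 days: +31 → Jan 1, 1857 (106 left).
Jan has 31 days: +31 → Feb 1, 1857 (75 left).
Feb has 28 days: +28 → Mar 1, 1857 (47 left).
Mar has 31 days: +31 → Apr 1, 1857 (16 left).
+16 → Apr 17, 1857.

April 17, 1857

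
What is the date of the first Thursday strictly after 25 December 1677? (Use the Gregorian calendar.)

Dec 25, 1677 is a Saturday.
From Saturday to the next Thursday is 5 days.
Dec 25, 1677 + 5 = Dec 30, 1677.

December 30, 1677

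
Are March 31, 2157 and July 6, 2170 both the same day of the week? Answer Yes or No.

From Mar 31, 2157 to Jul 6, 2170 is 4845 days.
4845 mod 7 = 1, so they are different weekdays.
(Mar 31, 2157 is a Thursday; Jul 6, 2170 is a Friday.)

No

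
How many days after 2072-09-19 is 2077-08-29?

Sep 19, 2072 → Sep 19, 2073: 365 days.
Sep 19, 2073 → Sep 19, 2074: 365 days.
Sep 19, 2074 → Sep 19, 2075: 365 days.
Sep 19, 2075 → Sep 19, 2076: 366 days (Feb 29, 2076 is in that span).
Sep 19, 2076 → Oct 19, 2076: 30 days (September has 30).
Oct 19, 2076 → Nov 19, 2076: 31 days (October has 31).
Nov 19, 2076 → Dec 19, 2076: 30 days (November has 30).
Dec 19, 2076 → Jan 19, 2077: 31 days (December has 31).
Jan 19, 2077 → Feb 19, 2077: 31 days (January has 31).
Feb 19, 2077 → Mar 19, 2077: 28 days (February has 28).
Mar 19, 2077 → Apr 19, 2077: 31 days (March has 31).
Apr 19, 2077 → May 19, 2077: 30 days (April has 30).
May 19, 2077 → Jun 19, 2077: 31 days (May has 31).
Jun 19, 2077 → Jul 19, 2077: 30 days (June has 30).
Jul 19, 2077 → Aug 19, 2077: 31 days (July has 31).
Aug 19, 2077 → Aug 29, 2077: 10 days.
Total: 1805 days.

1805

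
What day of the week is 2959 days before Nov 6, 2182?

First find the weekday of Nov 6, 2182. Doomsday rule: the anchor day for the 2100s is Sunday. For year 82: 82÷12 = 6 r 10, and 10÷4 = 2, so 6+10+2 = 18.
Sunday + 18 ≡ Thursday — that's 2182's doomsday.
In November the doomsday date is Nov 7.
Nov 6 is 1 day before Nov 7; 1 mod 7 = 1, so Thursday − 1 = Wednesday.
2959 mod 7 = 5, so 2959 days before a Wednesday is Wednesday − 5 = Friday.

Friday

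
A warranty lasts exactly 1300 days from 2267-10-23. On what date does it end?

May 15, 2271

+366 (one year; includes Feb 29, 2268) → Oct 23, 2268 (934 left).
+365 (one year) → Oct 23, 2269 (569 left).
+365 (one year) → Oct 23, 2270 (204 left).
Oct has 31 days: +9 → Nov 1, 2270 (195 left).
Nov has 30 days: +30 → Dec 1, 2270 (165 left).
Dec has 31 days: +31 → Jan 1, 2271 (134 left).
Jan has 31 days: +31 → Feb 1, 2271 (103 left).
Feb has 28 days: +28 → Mar 1, 2271 (75 left).
Mar has 31 days: +31 → Apr 1, 2271 (44 left).
Apr has 30 days: +30 → May 1, 2271 (14 left).
+14 → May 15, 2271.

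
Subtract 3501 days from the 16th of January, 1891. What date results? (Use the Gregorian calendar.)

−365 (one year) → Jan 16, 1890 (3136 left).
−365 (one year) → Jan 16, 1889 (2771 left).
−366 (one year; includes Feb 29, 1888) → Jan 16, 1888 (2405 left).
−365 (one year) → Jan 16, 1887 (2040 left).
−365 (one year) → Jan 16, 1886 (1675 left).
−365 (one year) → Jan 16, 1885 (1310 left).
−366 (one year; includes Feb 29, 1884) → Jan 16, 1884 (944 left).
−365 (one year) → Jan 16, 1883 (579 left).
−365 (one year) → Jan 16, 1882 (214 left).
−16 → Dec 31, 1881 (end of Dec, 31 days; 198 left).
−31 → Nov 30, 1881 (end of Nov, 30 days; 167 left).
−30 → Oct 31, 1881 (end of Oct, 31 days; 137 left).
−31 → Sep 30, 1881 (end of Sep, 30 days; 106 left).
−30 → Aug 31, 1881 (end of Aug, 31 days; 76 left).
−31 → Jul 31, 1881 (end of Jul, 31 days; 45 left).
−31 → Jun 30, 1881 (end of Jun, 30 days; 14 left).
−14 → Jun 16, 1881.

June 16, 1881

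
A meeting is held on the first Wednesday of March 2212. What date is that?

March 1, 2212 is a Sunday.
The first Wednesday is therefore March 4 (3 days later).

March 4, 2212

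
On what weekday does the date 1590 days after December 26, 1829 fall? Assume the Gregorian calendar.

Sunday

Dec 26, 1829 is a Saturday.
1590 mod 7 = 1, so 1590 days after a Saturday is Saturday + 1 = Sunday.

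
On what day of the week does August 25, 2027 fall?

Wednesday

January 1, 2027 is a Friday.
Jan 1, 2027 → Feb 1, 2027: 31 days (January has 31).
Feb 1, 2027 → Mar 1, 2027: 28 days (February has 28).
Mar 1, 2027 → Apr 1, 2027: 31 days (March has 31).
Apr 1, 2027 → May 1, 2027: 30 days (April has 30).
May 1, 2027 → Jun 1, 2027: 31 days (May has 31).
Jun 1, 2027 → Jul 1, 2027: 30 days (June has 30).
Jul 1, 2027 → Aug 1, 2027: 31 days (July has 31).
Aug 1, 2027 → Aug 25, 2027: 24 days.
Total: 236 days.
236 mod 7 = 5, so Friday + 5 = Wednesday.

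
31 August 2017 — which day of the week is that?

Doomsday rule: the anchor day for the 2000s is Tuesday. For year 17: 17÷12 = 1 r 5, and 5÷4 = 1, so 1+5+1 = 7.
Tuesday + 7 ≡ Tuesday — that's 2017's doomsday.
In August the doomsday date is Aug 8.
Aug 31 is 23 days after Aug 8; 23 mod 7 = 2, so Tuesday + 2 = Thursday.

Thursday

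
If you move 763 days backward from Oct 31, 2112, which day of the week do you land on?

First find the weekday of Oct 31, 2112. Doomsday rule: the anchor day for the 2100s is Sunday. For year 12: 12÷12 = 1 r 0, and 0÷4 = 0, so 1+0+0 = 1.
Sunday + 1 ≡ Monday — that's 2112's doomsday.
In October the doomsday date is Oct 10.
Oct 31 is 21 days after Oct 10; 21 mod 7 = 0, so Monday + 0 = Monday.
763 mod 7 = 0, so 763 days before a Monday is Monday − 0 = Monday.

Monday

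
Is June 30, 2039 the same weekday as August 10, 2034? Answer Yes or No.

From Aug 10, 2034 to Jun 30, 2039 is 1785 days.
1785 mod 7 = 0, so they are the same weekday.
(Aug 10, 2034 is a Thursday; Jun 30, 2039 is a Thursday.)

Yes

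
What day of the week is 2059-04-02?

Wednesday

Doomsday rule: the anchor day for the 2000s is Tuesday. For year 59: 59÷12 = 4 r 11, and 11÷4 = 2, so 4+11+2 = 17.
Tuesday + 17 ≡ Friday — that's 2059's doomsday.
In April the doomsday date is Apr 4.
Apr 2 is 2 days before Apr 4; 2 mod 7 = 2, so Friday − 2 = Wednesday.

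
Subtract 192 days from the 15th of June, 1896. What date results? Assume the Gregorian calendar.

−15 → May 31, 1896 (end of May, 31 days; 177 left).
−31 → Apr 30, 1896 (end of Apr, 30 days; 146 left).
−30 → Mar 31, 1896 (end of Mar, 31 days; 116 left).
−31 → Feb 29, 1896 (end of Feb, 29 days; 85 left).
−29 → Jan 31, 1896 (end of Jan, 31 days; 56 left).
−31 → Dec 31, 1895 (end of Dec, 31 days; 25 left).
−25 → Dec 6, 1895.

December 6, 1895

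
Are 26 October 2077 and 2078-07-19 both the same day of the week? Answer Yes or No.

From Oct 26, 2077 to Jul 19, 2078 is 266 days.
266 mod 7 = 0, so they are the same weekday.
(Oct 26, 2077 is a Tuesday; Jul 19, 2078 is a Tuesday.)

Yes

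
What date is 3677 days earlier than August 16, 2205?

−365 (one year) → Aug 16, 2204 (3312 left).
−366 (one year; includes Feb 29, 2204) → Aug 16, 2203 (2946 left).
−365 (one year) → Aug 16, 2202 (2581 left).
−365 (one year) → Aug 16, 2201 (2216 left).
−365 (one year) → Aug 16, 2200 (1851 left).
−365 (one year) → Aug 16, 2199 (1486 left).
−365 (one year) → Aug 16, 2198 (1121 left).
−365 (one year) → Aug 16, 2197 (756 left).
−365 (one year) → Aug 16, 2196 (391 left).
−16 → Jul 31, 2196 (end of Jul, 31 days; 375 left).
−31 → Jun 30, 2196 (end of Jun, 30 days; 344 left).
−30 → May 31, 2196 (end of May, 31 days; 314 left).
−31 → Apr 30, 2196 (end of Apr, 30 days; 283 left).
−30 → Mar 31, 2196 (end of Mar, 31 days; 253 left).
−31 → Feb 29, 2196 (end of Feb, 29 days; 222 left).
−29 → Jan 31, 2196 (end of Jan, 31 days; 193 left).
−31 → Dec 31, 2195 (end of Dec, 31 days; 162 left).
−31 → Nov 30, 2195 (end of Nov, 30 days; 131 left).
−30 → Oct 31, 2195 (end of Oct, 31 days; 101 left).
−31 → Sep 30, 2195 (end of Sep, 30 days; 70 left).
−30 → Aug 31, 2195 (end of Aug, 31 days; 40 left).
−31 → Jul 31, 2195 (end of Jul, 31 days; 9 left).
−9 → Jul 22, 2195.

July 22, 2195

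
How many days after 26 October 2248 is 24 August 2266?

6511

Oct 26, 2248 → Oct 26, 2249: 365 days.
Oct 26, 2249 → Oct 26, 2250: 365 days.
Oct 26, 2250 → Oct 26, 2251: 365 days.
Oct 26, 2251 → Oct 26, 2252: 366 days (Feb 29, 2252 is in that span).
Oct 26, 2252 → Oct 26, 2253: 365 days.
Oct 26, 2253 → Oct 26, 2254: 365 days.
Oct 26, 2254 → Oct 26, 2255: 365 days.
Oct 26, 2255 → Oct 26, 2256: 366 days (Feb 29, 2256 is in that span).
Oct 26, 2256 → Oct 26, 2257: 365 days.
Oct 26, 2257 → Oct 26, 2258: 365 days.
Oct 26, 2258 → Oct 26, 2259: 365 days.
Oct 26, 2259 → Oct 26, 2260: 366 days (Feb 29, 2260 is in that span).
Oct 26, 2260 → Oct 26, 2261: 365 days.
Oct 26, 2261 → Oct 26, 2262: 365 days.
Oct 26, 2262 → Oct 26, 2263: 365 days.
Oct 26, 2263 → Oct 26, 2264: 366 days (Feb 29, 2264 is in that span).
Oct 26, 2264 → Oct 26, 2265: 365 days.
Oct 26, 2265 → Nov 26, 2265: 31 days (October has 31).
Nov 26, 2265 → Dec 26, 2265: 30 days (November has 30).
Dec 26, 2265 → Jan 26, 2266: 31 days (December has 31).
Jan 26, 2266 → Feb 26, 2266: 31 days (January has 31).
Feb 26, 2266 → Mar 26, 2266: 28 days (February has 28).
Mar 26, 2266 → Apr 26, 2266: 31 days (March has 31).
Apr 26, 2266 → May 26, 2266: 30 days (April has 30).
May 26, 2266 → Jun 26, 2266: 31 days (May has 31).
Jun 26, 2266 → Jul 26, 2266: 30 days (June has 30).
Jul 26, 2266 → Aug 24, 2266: 29 days.
Total: 6511 days.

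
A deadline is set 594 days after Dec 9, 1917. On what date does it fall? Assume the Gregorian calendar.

July 26, 1919

+365 (one year) → Dec 9, 1918 (229 left).
Dec has 31 days: +23 → Jan 1, 1919 (206 left).
Jan has 31 days: +31 → Feb 1, 1919 (175 left).
Feb has 28 days: +28 → Mar 1, 1919 (147 left).
Mar has 31 days: +31 → Apr 1, 1919 (116 left).
Apr has 30 days: +30 → May 1, 1919 (86 left).
May has 31 days: +31 → Jun 1, 1919 (55 left).
Jun has 30 days: +30 → Jul 1, 1919 (25 left).
+25 → Jul 26, 1919.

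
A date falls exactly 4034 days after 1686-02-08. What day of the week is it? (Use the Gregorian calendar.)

First find the weekday of Feb 8, 1686. Doomsday rule: the anchor day for the 1600s is Tuesday. For year 86: 86÷12 = 7 r 2, and 2÷4 = 0, so 7+2+0 = 9.
Tuesday + 9 ≡ Thursday — that's 1686's doomsday.
In February the doomsday date is Feb 28 (1686 is not a leap year).
Feb 8 is 20 days before Feb 28; 20 mod 7 = 6, so Thursday − 6 = Friday.
4034 mod 7 = 2, so 4034 days after a Friday is Friday + 2 = Sunday.

Sunday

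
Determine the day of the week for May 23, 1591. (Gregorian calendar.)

Thursday

Doomsday rule: the anchor day for the 1500s is Wednesday. For year 91: 91÷12 = 7 r 7, and 7÷4 = 1, so 7+7+1 = 15.
Wednesday + 15 ≡ Thursday — that's 1591's doomsday.
In May the doomsday date is May 9.
May 23 is 14 days after May 9; 14 mod 7 = 0, so Thursday + 0 = Thursday.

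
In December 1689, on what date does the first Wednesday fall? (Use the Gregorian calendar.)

December 7, 1689

December 1, 1689 is a Thursday.
The first Wednesday is therefore December 7 (6 days later).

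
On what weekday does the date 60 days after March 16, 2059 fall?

Thursday

Mar 16, 2059 is a Sunday.
60 mod 7 = 4, so 60 days after a Sunday is Sunday + 4 = Thursday.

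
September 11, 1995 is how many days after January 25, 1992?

Jan 25, 1992 → Jan 25, 1993: 366 days (Feb 29, 1992 is in that span).
Jan 25, 1993 → Jan 25, 1994: 365 days.
Jan 25, 1994 → Jan 25, 1995: 365 days.
Jan 25, 1995 → Feb 25, 1995: 31 days (January has 31).
Feb 25, 1995 → Mar 25, 1995: 28 days (February has 28).
Mar 25, 1995 → Apr 25, 1995: 31 days (March has 31).
Apr 25, 1995 → May 25, 1995: 30 days (April has 30).
May 25, 1995 → Jun 25, 1995: 31 days (May has 31).
Jun 25, 1995 → Jul 25, 1995: 30 days (June has 30).
Jul 25, 1995 → Aug 25, 1995: 31 days (July has 31).
Aug 25, 1995 → Sep 11, 1995: 17 days.
Total: 1325 days.

1325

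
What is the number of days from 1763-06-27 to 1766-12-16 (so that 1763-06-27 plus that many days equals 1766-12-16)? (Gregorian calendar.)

1268

Jun 27, 1763 → Jun 27, 1764: 366 days (Feb 29, 1764 is in that span).
Jun 27, 1764 → Jun 27, 1765: 365 days.
Jun 27, 1765 → Jun 27, 1766: 365 days.
Jun 27, 1766 → Jul 27, 1766: 30 days (June has 30).
Jul 27, 1766 → Aug 27, 1766: 31 days (July has 31).
Aug 27, 1766 → Sep 27, 1766: 31 days (August has 31).
Sep 27, 1766 → Oct 27, 1766: 30 days (September has 30).
Oct 27, 1766 → Nov 27, 1766: 31 days (October has 31).
Nov 27, 1766 → Dec 16, 1766: 19 days.
Total: 1268 days.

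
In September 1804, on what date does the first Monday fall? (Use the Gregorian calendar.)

September 3, 1804

September 1, 1804 is a Saturday.
The first Monday is therefore September 3 (2 days later).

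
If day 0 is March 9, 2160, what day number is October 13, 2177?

Mar 9, 2160 → Mar 9, 2161: 365 days.
Mar 9, 2161 → Mar 9, 2162: 365 days.
Mar 9, 2162 → Mar 9, 2163: 365 days.
Mar 9, 2163 → Mar 9, 2164: 366 days (Feb 29, 2164 is in that span).
Mar 9, 2164 → Mar 9, 2165: 365 days.
Mar 9, 2165 → Mar 9, 2166: 365 days.
Mar 9, 2166 → Mar 9, 2167: 365 days.
Mar 9, 2167 → Mar 9, 2168: 366 days (Feb 29, 2168 is in that span).
Mar 9, 2168 → Mar 9, 2169: 365 days.
Mar 9, 2169 → Mar 9, 2170: 365 days.
Mar 9, 2170 → Mar 9, 2171: 365 days.
Mar 9, 2171 → Mar 9, 2172: 366 days (Feb 29, 2172 is in that span).
Mar 9, 2172 → Mar 9, 2173: 365 days.
Mar 9, 2173 → Mar 9, 2174: 365 days.
Mar 9, 2174 → Mar 9, 2175: 365 days.
Mar 9, 2175 → Mar 9, 2176: 366 days (Feb 29, 2176 is in that span).
Mar 9, 2176 → Mar 9, 2177: 365 days.
Mar 9, 2177 → Apr 9, 2177: 31 days (March has 31).
Apr 9, 2177 → May 9, 2177: 30 days (April has 30).
May 9, 2177 → Jun 9, 2177: 31 days (May has 31).
Jun 9, 2177 → Jul 9, 2177: 30 days (June has 30).
Jul 9, 2177 → Aug 9, 2177: 31 days (July has 31).
Aug 9, 2177 → Sep 9, 2177: 31 days (August has 31).
Sep 9, 2177 → Oct 9, 2177: 30 days (September has 30).
Oct 9, 2177 → Oct 13, 2177: 4 days.
Total: 6427 days.

6427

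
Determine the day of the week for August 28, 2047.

Doomsday rule: the anchor day for the 2000s is Tuesday. For year 47: 47÷12 = 3 r 11, and 11÷4 = 2, so 3+11+2 = 16.
Tuesday + 16 ≡ Thursday — that's 2047's doomsday.
In August the doomsday date is Aug 8.
Aug 28 is 20 days after Aug 8; 20 mod 7 = 6, so Thursday + 6 = Wednesday.

Wednesday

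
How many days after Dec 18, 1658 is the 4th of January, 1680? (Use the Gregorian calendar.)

7687

Dec 18, 1658 → Dec 18, 1659: 365 days.
Dec 18, 1659 → Dec 18, 1660: 366 days (Feb 29, 1660 is in that span).
Dec 18, 1660 → Dec 18, 1661: 365 days.
Dec 18, 1661 → Dec 18, 1662: 365 days.
Dec 18, 1662 → Dec 18, 1663: 365 days.
Dec 18, 1663 → Dec 18, 1664: 366 days (Feb 29, 1664 is in that span).
Dec 18, 1664 → Dec 18, 1665: 365 days.
Dec 18, 1665 → Dec 18, 1666: 365 days.
Dec 18, 1666 → Dec 18, 1667: 365 days.
Dec 18, 1667 → Dec 18, 1668: 366 days (Feb 29, 1668 is in that span).
Dec 18, 1668 → Dec 18, 1669: 365 days.
Dec 18, 1669 → Dec 18, 1670: 365 days.
Dec 18, 1670 → Dec 18, 1671: 365 days.
Dec 18, 1671 → Dec 18, 1672: 366 days (Feb 29, 1672 is in that span).
Dec 18, 1672 → Dec 18, 1673: 365 days.
Dec 18, 1673 → Dec 18, 1674: 365 days.
Dec 18, 1674 → Dec 18, 1675: 365 days.
Dec 18, 1675 → Dec 18, 1676: 366 days (Feb 29, 1676 is in that span).
Dec 18, 1676 → Dec 18, 1677: 365 days.
Dec 18, 1677 → Dec 18, 1678: 365 days.
Dec 18, 1678 → Jan 18, 1679: 31 days (December has 31).
Jan 18, 1679 → Feb 18, 1679: 31 days (January has 31).
Feb 18, 1679 → Mar 18, 1679: 28 days (February has 28).
Mar 18, 1679 → Apr 18, 1679: 31 days (March has 31).
Apr 18, 1679 → May 18, 1679: 30 days (April has 30).
May 18, 1679 → Jun 18, 1679: 31 days (May has 31).
Jun 18, 1679 → Jul 18, 1679: 30 days (June has 30).
Jul 18, 1679 → Aug 18, 1679: 31 days (July has 31).
Aug 18, 1679 → Sep 18, 1679: 31 days (August has 31).
Sep 18, 1679 → Oct 18, 1679: 30 days (September has 30).
Oct 18, 1679 → Nov 18, 1679: 31 days (October has 31).
Nov 18, 1679 → Dec 18, 1679: 30 days (November has 30).
Dec 18, 1679 → Jan 4, 1680: 17 days.
Total: 7687 days.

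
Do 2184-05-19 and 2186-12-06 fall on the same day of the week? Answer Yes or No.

From May 19, 2184 to Dec 6, 2186 is 931 days.
931 mod 7 = 0, so they are the same weekday.
(May 19, 2184 is a Wednesday; Dec 6, 2186 is a Wednesday.)

Yes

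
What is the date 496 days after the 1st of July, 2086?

November 9, 2087

+365 (one year) → Jul 1, 2087 (131 left).
Jul has 31 days: +31 → Aug 1, 2087 (100 left).
Aug has 31 days: +31 → Sep 1, 2087 (69 left).
Sep has 30 days: +30 → Oct 1, 2087 (39 left).
Oct has 31 days: +31 → Nov 1, 2087 (8 left).
+8 → Nov 9, 2087.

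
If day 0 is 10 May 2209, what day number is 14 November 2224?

May 10, 2209 → May 10, 2210: 365 days.
May 10, 2210 → May 10, 2211: 365 days.
May 10, 2211 → May 10, 2212: 366 days (Feb 29, 2212 is in that span).
May 10, 2212 → May 10, 2213: 365 days.
May 10, 2213 → May 10, 2214: 365 days.
May 10, 2214 → May 10, 2215: 365 days.
May 10, 2215 → May 10, 2216: 366 days (Feb 29, 2216 is in that span).
May 10, 2216 → May 10, 2217: 365 days.
May 10, 2217 → May 10, 2218: 365 days.
May 10, 2218 → May 10, 2219: 365 days.
May 10, 2219 → May 10, 2220: 366 days (Feb 29, 2220 is in that span).
May 10, 2220 → May 10, 2221: 365 days.
May 10, 2221 → May 10, 2222: 365 days.
May 10, 2222 → May 10, 2223: 365 days.
May 10, 2223 → May 10, 2224: 366 days (Feb 29, 2224 is in that span).
May 10, 2224 → Jun 10, 2224: 31 days (May has 31).
Jun 10, 2224 → Jul 10, 2224: 30 days (June has 30).
Jul 10, 2224 → Aug 10, 2224: 31 days (July has 31).
Aug 10, 2224 → Sep 10, 2224: 31 days (August has 31).
Sep 10, 2224 → Oct 10, 2224: 30 days (September has 30).
Oct 10, 2224 → Nov 10, 2224: 31 days (October has 31).
Nov 10, 2224 → Nov 14, 2224: 4 days.
Total: 5667 days.

5667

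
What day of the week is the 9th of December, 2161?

Doomsday rule: the anchor day for the 2100s is Sunday. For year 61: 61÷12 = 5 r 1, and 1÷4 = 0, so 5+1+0 = 6.
Sunday + 6 ≡ Saturday — that's 2161's doomsday.
In December the doomsday date is Dec 12.
Dec 9 is 3 days before Dec 12; 3 mod 7 = 3, so Saturday − 3 = Wednesday.

Wednesday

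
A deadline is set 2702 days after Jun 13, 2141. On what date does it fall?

November 5, 2148

+365 (one year) → Jun 13, 2142 (2337 left).
+365 (one year) → Jun 13, 2143 (1972 left).
+366 (one year; includes Feb 29, 2144) → Jun 13, 2144 (1606 left).
+365 (one year) → Jun 13, 2145 (1241 left).
+365 (one year) → Jun 13, 2146 (876 left).
+365 (one year) → Jun 13, 2147 (511 left).
+366 (one year; includes Feb 29, 2148) → Jun 13, 2148 (145 left).
Jun has 30 days: +18 → Jul 1, 2148 (127 left).
Jul has 31 days: +31 → Aug 1, 2148 (96 left).
Aug has 31 days: +31 → Sep 1, 2148 (65 left).
Sep has 30 days: +30 → Oct 1, 2148 (35 left).
Oct has 31 days: +31 → Nov 1, 2148 (4 left).
+4 → Nov 5, 2148.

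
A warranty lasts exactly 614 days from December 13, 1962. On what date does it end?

+365 (one year) → Dec 13, 1963 (249 left).
Dec has 31 days: +19 → Jan 1, 1964 (230 left).
Jan has 31 days: +31 → Feb 1, 1964 (199 left).
Feb has 29 days: +29 → Mar 1, 1964 (170 left).
Mar has 31 days: +31 → Apr 1, 1964 (139 left).
Apr has 30 days: +30 → May 1, 1964 (109 left).
May has 31 days: +31 → Jun 1, 1964 (78 left).
Jun has 30 days: +30 → Jul 1, 1964 (48 left).
Jul has 31 days: +31 → Aug 1, 1964 (17 left).
+17 → Aug 18, 1964.

August 18, 1964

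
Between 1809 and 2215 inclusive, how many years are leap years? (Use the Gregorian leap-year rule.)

Multiples of 4 in [1809,2215]: 101.
Of those, multiples of 100: 4 (not leap unless ÷400).
Multiples of 400: 1.
Leap years = 101 − 4 + 1 = 98.

98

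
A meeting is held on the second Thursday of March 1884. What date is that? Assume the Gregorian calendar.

March 13, 1884

March 1, 1884 is a Saturday.
The first Thursday is therefore March 6 (5 days later).
The second Thursday is 6 + 1×7 = March 13.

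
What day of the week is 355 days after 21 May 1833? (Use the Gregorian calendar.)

May 21, 1833 is a Tuesday.
355 mod 7 = 5, so 355 days after a Tuesday is Tuesday + 5 = Sunday.

Sunday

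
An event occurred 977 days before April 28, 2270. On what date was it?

−365 (one year) → Apr 28, 2269 (612 left).
−365 (one year) → Apr 28, 2268 (247 left).
−28 → Mar 31, 2268 (end of Mar, 31 days; 219 left).
−31 → Feb 29, 2268 (end of Feb, 29 days; 188 left).
−29 → Jan 31, 2268 (end of Jan, 31 days; 159 left).
−31 → Dec 31, 2267 (end of Dec, 31 days; 128 left).
−31 → Nov 30, 2267 (end of Nov, 30 days; 97 left).
−30 → Oct 31, 2267 (end of Oct, 31 days; 67 left).
−31 → Sep 30, 2267 (end of Sep, 30 days; 36 left).
−30 → Aug 31, 2267 (end of Aug, 31 days; 6 left).
−6 → Aug 25, 2267.

August 25, 2267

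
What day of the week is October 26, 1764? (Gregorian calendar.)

Friday

Doomsday rule: the anchor day for the 1700s is Sunday. For year 64: 64÷12 = 5 r 4, and 4÷4 = 1, so 5+4+1 = 10.
Sunday + 10 ≡ Wednesday — that's 1764's doomsday.
In October the doomsday date is Oct 10.
Oct 26 is 16 days after Oct 10; 16 mod 7 = 2, so Wednesday + 2 = Friday.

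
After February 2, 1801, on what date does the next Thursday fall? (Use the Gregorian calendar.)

Feb 2, 1801 is a Monday.
From Monday to the next Thursday is 3 days.
Feb 2, 1801 + 3 = Feb 5, 1801.

February 5, 1801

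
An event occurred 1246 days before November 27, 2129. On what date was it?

−365 (one year) → Nov 27, 2128 (881 left).
−366 (one year; includes Feb 29, 2128) → Nov 27, 2127 (515 left).
−365 (one year) → Nov 27, 2126 (150 left).
−27 → Oct 31, 2126 (end of Oct, 31 days; 123 left).
−31 → Sep 30, 2126 (end of Sep, 30 days; 92 left).
−30 → Aug 31, 2126 (end of Aug, 31 days; 62 left).
−31 → Jul 31, 2126 (end of Jul, 31 days; 31 left).
−31 → Jun 30, 2126 (end of Jun, 30 days; 0 left).

June 30, 2126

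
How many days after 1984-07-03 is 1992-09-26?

3007

Jul 3, 1984 → Jul 3, 1985: 365 days.
Jul 3, 1985 → Jul 3, 1986: 365 days.
Jul 3, 1986 → Jul 3, 1987: 365 days.
Jul 3, 1987 → Jul 3, 1988: 366 days (Feb 29, 1988 is in that span).
Jul 3, 1988 → Jul 3, 1989: 365 days.
Jul 3, 1989 → Jul 3, 1990: 365 days.
Jul 3, 1990 → Jul 3, 1991: 365 days.
Jul 3, 1991 → Jul 3, 1992: 366 days (Feb 29, 1992 is in that span).
Jul 3, 1992 → Aug 3, 1992: 31 days (July has 31).
Aug 3, 1992 → Sep 3, 1992: 31 days (August has 31).
Sep 3, 1992 → Sep 26, 1992: 23 days.
Total: 3007 days.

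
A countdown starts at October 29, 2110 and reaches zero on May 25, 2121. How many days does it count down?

3861

Oct 29, 2110 → Oct 29, 2111: 365 days.
Oct 29, 2111 → Oct 29, 2112: 366 days (Feb 29, 2112 is in that span).
Oct 29, 2112 → Oct 29, 2113: 365 days.
Oct 29, 2113 → Oct 29, 2114: 365 days.
Oct 29, 2114 → Oct 29, 2115: 365 days.
Oct 29, 2115 → Oct 29, 2116: 366 days (Feb 29, 2116 is in that span).
Oct 29, 2116 → Oct 29, 2117: 365 days.
Oct 29, 2117 → Oct 29, 2118: 365 days.
Oct 29, 2118 → Oct 29, 2119: 365 days.
Oct 29, 2119 → Oct 29, 2120: 366 days (Feb 29, 2120 is in that span).
Oct 29, 2120 → Nov 29, 2120: 31 days (October has 31).
Nov 29, 2120 → Dec 29, 2120: 30 days (November has 30).
Dec 29, 2120 → Jan 29, 2121: 31 days (December has 31).
Jan 29, 2121 → Feb 28, 2121: 30 days (January has 31).
Feb 28, 2121 → Mar 28, 2121: 28 days (February has 28).
Mar 28, 2121 → Apr 28, 2121: 31 days (March has 31).
Apr 28, 2121 → May 25, 2121: 27 days.
Total: 3861 days.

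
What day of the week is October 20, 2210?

Saturday

Doomsday rule: the anchor day for the 2200s is Friday. For year 10: 10÷12 = 0 r 10, and 10÷4 = 2, so 0+10+2 = 12.
Friday + 12 ≡ Wednesday — that's 2210's doomsday.
In October the doomsday date is Oct 10.
Oct 20 is 10 days after Oct 10; 10 mod 7 = 3, so Wednesday + 3 = Saturday.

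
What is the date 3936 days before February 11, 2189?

−366 (one year; includes Feb 29, 2188) → Feb 11, 2188 (3570 left).
−365 (one year) → Feb 11, 2187 (3205 left).
−365 (one year) → Feb 11, 2186 (2840 left).
−365 (one year) → Feb 11, 2185 (2475 left).
−366 (one year; includes Feb 29, 2184) → Feb 11, 2184 (2109 left).
−365 (one year) → Feb 11, 2183 (1744 left).
−365 (one year) → Feb 11, 2182 (1379 left).
−365 (one year) → Feb 11, 2181 (1014 left).
−366 (one year; includes Feb 29, 2180) → Feb 11, 2180 (648 left).
−365 (one year) → Feb 11, 2179 (283 left).
−11 → Jan 31, 2179 (end of Jan, 31 days; 272 left).
−31 → Dec 31, 2178 (end of Dec, 31 days; 241 left).
−31 → Nov 30, 2178 (end of Nov, 30 days; 210 left).
−30 → Oct 31, 2178 (end of Oct, 31 days; 180 left).
−31 → Sep 30, 2178 (end of Sep, 30 days; 149 left).
−30 → Aug 31, 2178 (end of Aug, 31 days; 119 left).
−31 → Jul 31, 2178 (end of Jul, 31 days; 88 left).
−31 → Jun 30, 2178 (end of Jun, 30 days; 57 left).
−30 → May 31, 2178 (end of May, 31 days; 27 left).
−27 → May 4, 2178.

May 4, 2178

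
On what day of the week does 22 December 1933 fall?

Friday

January 1, 1933 is a Sunday.
Jan 1, 1933 → Feb 1, 1933: 31 days (January has 31).
Feb 1, 1933 → Mar 1, 1933: 28 days (February has 28).
Mar 1, 1933 → Apr 1, 1933: 31 days (March has 31).
Apr 1, 1933 → May 1, 1933: 30 days (April has 30).
May 1, 1933 → Jun 1, 1933: 31 days (May has 31).
Jun 1, 1933 → Jul 1, 1933: 30 days (June has 30).
Jul 1, 1933 → Aug 1, 1933: 31 days (July has 31).
Aug 1, 1933 → Sep 1, 1933: 31 days (August has 31).
Sep 1, 1933 → Oct 1, 1933: 30 days (September has 30).
Oct 1, 1933 → Nov 1, 1933: 31 days (October has 31).
Nov 1, 1933 → Dec 1, 1933: 30 days (November has 30).
Dec 1, 1933 → Dec 22, 1933: 21 days.
Total: 355 days.
355 mod 7 = 5, so Sunday + 5 = Friday.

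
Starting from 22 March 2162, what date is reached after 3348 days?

May 22, 2171

+365 (one year) → Mar 22, 2163 (2983 left).
+366 (one year; includes Feb 29, 2164) → Mar 22, 2164 (2617 left).
+365 (one year) → Mar 22, 2165 (2252 left).
+365 (one year) → Mar 22, 2166 (1887 left).
+365 (one year) → Mar 22, 2167 (1522 left).
+366 (one year; includes Feb 29, 2168) → Mar 22, 2168 (1156 left).
+365 (one year) → Mar 22, 2169 (791 left).
+365 (one year) → Mar 22, 2170 (426 left).
+365 (one year) → Mar 22, 2171 (61 left).
Mar has 31 days: +10 → Apr 1, 2171 (51 left).
Apr has 30 days: +30 → May 1, 2171 (21 left).
+21 → May 22, 2171.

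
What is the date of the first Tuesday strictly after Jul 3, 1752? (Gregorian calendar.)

July 4, 1752

Jul 3, 1752 is a Monday.
From Monday to the next Tuesday is 1 day.
Jul 3, 1752 + 1 = Jul 4, 1752.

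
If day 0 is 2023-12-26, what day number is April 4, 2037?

Dec 26, 2023 → Dec 26, 2024: 366 days (Feb 29, 2024 is in that span).
Dec 26, 2024 → Dec 26, 2025: 365 days.
Dec 26, 2025 → Dec 26, 2026: 365 days.
Dec 26, 2026 → Dec 26, 2027: 365 days.
Dec 26, 2027 → Dec 26, 2028: 366 days (Feb 29, 2028 is in that span).
Dec 26, 2028 → Dec 26, 2029: 365 days.
Dec 26, 2029 → Dec 26, 2030: 365 days.
Dec 26, 2030 → Dec 26, 2031: 365 days.
Dec 26, 2031 → Dec 26, 2032: 366 days (Feb 29, 2032 is in that span).
Dec 26, 2032 → Dec 26, 2033: 365 days.
Dec 26, 2033 → Dec 26, 2034: 365 days.
Dec 26, 2034 → Dec 26, 2035: 365 days.
Dec 26, 2035 → Dec 26, 2036: 366 days (Feb 29, 2036 is in that span).
Dec 26, 2036 → Jan 26, 2037: 31 days (December has 31).
Jan 26, 2037 → Feb 26, 2037: 31 days (January has 31).
Feb 26, 2037 → Mar 26, 2037: 28 days (February has 28).
Mar 26, 2037 → Apr 4, 2037: 9 days.
Total: 4848 days.

4848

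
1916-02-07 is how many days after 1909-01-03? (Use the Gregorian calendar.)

2591

Jan 3, 1909 → Jan 3, 1910: 365 days.
Jan 3, 1910 → Jan 3, 1911: 365 days.
Jan 3, 1911 → Jan 3, 1912: 365 days.
Jan 3, 1912 → Jan 3, 1913: 366 days (Feb 29, 1912 is in that span).
Jan 3, 1913 → Jan 3, 1914: 365 days.
Jan 3, 1914 → Jan 3, 1915: 365 days.
Jan 3, 1915 → Feb 3, 1915: 31 days (January has 31).
Feb 3, 1915 → Mar 3, 1915: 28 days (February has 28).
Mar 3, 1915 → Apr 3, 1915: 31 days (March has 31).
Apr 3, 1915 → May 3, 1915: 30 days (April has 30).
May 3, 1915 → Jun 3, 1915: 31 days (May has 31).
Jun 3, 1915 → Jul 3, 1915: 30 days (June has 30).
Jul 3, 1915 → Aug 3, 1915: 31 days (July has 31).
Aug 3, 1915 → Sep 3, 1915: 31 days (August has 31).
Sep 3, 1915 → Oct 3, 1915: 30 days (September has 30).
Oct 3, 1915 → Nov 3, 1915: 31 days (October has 31).
Nov 3, 1915 → Dec 3, 1915: 30 days (November has 30).
Dec 3, 1915 → Jan 3, 1916: 31 days (December has 31).
Jan 3, 1916 → Feb 3, 1916: 31 days (January has 31).
Feb 3, 1916 → Feb 7, 1916: 4 days.
Total: 2591 days.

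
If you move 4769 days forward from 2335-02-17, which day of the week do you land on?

Tuesday

Feb 17, 2335 is a Sunday.
4769 mod 7 = 2, so 4769 days after a Sunday is Sunday + 2 = Tuesday.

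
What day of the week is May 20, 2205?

Monday

Doomsday rule: the anchor day for the 2200s is Friday. For year 05: 5÷12 = 0 r 5, and 5÷4 = 1, so 0+5+1 = 6.
Friday + 6 ≡ Thursday — that's 2205's doomsday.
In May the doomsday date is May 9.
May 20 is 11 days after May 9; 11 mod 7 = 4, so Thursday + 4 = Monday.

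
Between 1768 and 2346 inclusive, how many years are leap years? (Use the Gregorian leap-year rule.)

140

Multiples of 4 in [1768,2346]: 145.
Of those, multiples of 100: 6 (not leap unless ÷400).
Multiples of 400: 1.
Leap years = 145 − 6 + 1 = 140.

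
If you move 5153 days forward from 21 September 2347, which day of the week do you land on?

First find the weekday of Sep 21, 2347. Doomsday rule: the anchor day for the 2300s is Wednesday. For year 47: 47÷12 = 3 r 11, and 11÷4 = 2, so 3+11+2 = 16.
Wednesday + 16 ≡ Friday — that's 2347's doomsday.
In September the doomsday date is Sep 5.
Sep 21 is 16 days after Sep 5; 16 mod 7 = 2, so Friday + 2 = Sunday.
5153 mod 7 = 1, so 5153 days after a Sunday is Sunday + 1 = Monday.

Monday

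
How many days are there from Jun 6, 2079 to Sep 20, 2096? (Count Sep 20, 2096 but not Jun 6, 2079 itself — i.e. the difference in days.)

6316

Jun 6, 2079 → Jun 6, 2080: 366 days (Feb 29, 2080 is in that span).
Jun 6, 2080 → Jun 6, 2081: 365 days.
Jun 6, 2081 → Jun 6, 2082: 365 days.
Jun 6, 2082 → Jun 6, 2083: 365 days.
Jun 6, 2083 → Jun 6, 2084: 366 days (Feb 29, 2084 is in that span).
Jun 6, 2084 → Jun 6, 2085: 365 days.
Jun 6, 2085 → Jun 6, 2086: 365 days.
Jun 6, 2086 → Jun 6, 2087: 365 days.
Jun 6, 2087 → Jun 6, 2088: 366 days (Feb 29, 2088 is in that span).
Jun 6, 2088 → Jun 6, 2089: 365 days.
Jun 6, 2089 → Jun 6, 2090: 365 days.
Jun 6, 2090 → Jun 6, 2091: 365 days.
Jun 6, 2091 → Jun 6, 2092: 366 days (Feb 29, 2092 is in that span).
Jun 6, 2092 → Jun 6, 2093: 365 days.
Jun 6, 2093 → Jun 6, 2094: 365 days.
Jun 6, 2094 → Jun 6, 2095: 365 days.
Jun 6, 2095 → Jun 6, 2096: 366 days (Feb 29, 2096 is in that span).
Jun 6, 2096 → Jul 6, 2096: 30 days (June has 30).
Jul 6, 2096 → Aug 6, 2096: 31 days (July has 31).
Aug 6, 2096 → Sep 6, 2096: 31 days (August has 31).
Sep 6, 2096 → Sep 20, 2096: 14 days.
Total: 6316 days.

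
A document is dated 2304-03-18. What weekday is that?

Doomsday rule: the anchor day for the 2300s is Wednesday. For year 04: 4÷12 = 0 r 4, and 4÷4 = 1, so 0+4+1 = 5.
Wednesday + 5 ≡ Monday — that's 2304's doomsday.
In March the doomsday date is Mar 14.
Mar 18 is 4 days after Mar 14; 4 mod 7 = 4, so Monday + 4 = Friday.

Friday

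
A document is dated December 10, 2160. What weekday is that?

Wednesday

Doomsday rule: the anchor day for the 2100s is Sunday. For year 60: 60÷12 = 5 r 0, and 0÷4 = 0, so 5+0+0 = 5.
Sunday + 5 ≡ Friday — that's 2160's doomsday.
In December the doomsday date is Dec 12.
Dec 10 is 2 days before Dec 12; 2 mod 7 = 2, so Friday − 2 = Wednesday.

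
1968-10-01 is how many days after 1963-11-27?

Nov 27, 1963 → Nov 27, 1964: 366 days (Feb 29, 1964 is in that span).
Nov 27, 1964 → Nov 27, 1965: 365 days.
Nov 27, 1965 → Nov 27, 1966: 365 days.
Nov 27, 1966 → Nov 27, 1967: 365 days.
Nov 27, 1967 → Dec 27, 1967: 30 days (November has 30).
Dec 27, 1967 → Jan 27, 1968: 31 days (December has 31).
Jan 27, 1968 → Feb 27, 1968: 31 days (January has 31).
Feb 27, 1968 → Mar 27, 1968: 29 days (February has 29).
Mar 27, 1968 → Apr 27, 1968: 31 days (March has 31).
Apr 27, 1968 → May 27, 1968: 30 days (April has 30).
May 27, 1968 → Jun 27, 1968: 31 days (May has 31).
Jun 27, 1968 → Jul 27, 1968: 30 days (June has 30).
Jul 27, 1968 → Aug 27, 1968: 31 days (July has 31).
Aug 27, 1968 → Sep 27, 1968: 31 days (August has 31).
Sep 27, 1968 → Oct 1, 1968: 4 days.
Total: 1770 days.

1770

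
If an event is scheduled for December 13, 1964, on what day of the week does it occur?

Sunday

Doomsday rule: the anchor day for the 1900s is Wednesday. For year 64: 64÷12 = 5 r 4, and 4÷4 = 1, so 5+4+1 = 10.
Wednesday + 10 ≡ Saturday — that's 1964's doomsday.
In December the doomsday date is Dec 12.
Dec 13 is 1 day after Dec 12; 1 mod 7 = 1, so Saturday + 1 = Sunday.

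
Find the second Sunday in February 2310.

February 1, 2310 is a Tuesday.
The first Sunday is therefore February 6 (5 days later).
The second Sunday is 6 + 1×7 = February 13.

February 13, 2310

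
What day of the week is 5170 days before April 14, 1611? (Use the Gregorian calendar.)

Apr 14, 1611 is a Thursday.
5170 mod 7 = 4, so 5170 days before a Thursday is Thursday − 4 = Sunday.

Sunday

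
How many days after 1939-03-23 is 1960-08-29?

7830

Mar 23, 1939 → Mar 23, 1940: 366 days (Feb 29, 1940 is in that span).
Mar 23, 1940 → Mar 23, 1941: 365 days.
Mar 23, 1941 → Mar 23, 1942: 365 days.
Mar 23, 1942 → Mar 23, 1943: 365 days.
Mar 23, 1943 → Mar 23, 1944: 366 days (Feb 29, 1944 is in that span).
Mar 23, 1944 → Mar 23, 1945: 365 days.
Mar 23, 1945 → Mar 23, 1946: 365 days.
Mar 23, 1946 → Mar 23, 1947: 365 days.
Mar 23, 1947 → Mar 23, 1948: 366 days (Feb 29, 1948 is in that span).
Mar 23, 1948 → Mar 23, 1949: 365 days.
Mar 23, 1949 → Mar 23, 1950: 365 days.
Mar 23, 1950 → Mar 23, 1951: 365 days.
Mar 23, 1951 → Mar 23, 1952: 366 days (Feb 29, 1952 is in that span).
Mar 23, 1952 → Mar 23, 1953: 365 days.
Mar 23, 1953 → Mar 23, 1954: 365 days.
Mar 23, 1954 → Mar 23, 1955: 365 days.
Mar 23, 1955 → Mar 23, 1956: 366 days (Feb 29, 1956 is in that span).
Mar 23, 1956 → Mar 23, 1957: 365 days.
Mar 23, 1957 → Mar 23, 1958: 365 days.
Mar 23, 1958 → Mar 23, 1959: 365 days.
Mar 23, 1959 → Mar 23, 1960: 366 days (Feb 29, 1960 is in that span).
Mar 23, 1960 → Apr 23, 1960: 31 days (March has 31).
Apr 23, 1960 → May 23, 1960: 30 days (April has 30).
May 23, 1960 → Jun 23, 1960: 31 days (May has 31).
Jun 23, 1960 → Jul 23, 1960: 30 days (June has 30).
Jul 23, 1960 → Aug 23, 1960: 31 days (July has 31).
Aug 23, 1960 → Aug 29, 1960: 6 days.
Total: 7830 days.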